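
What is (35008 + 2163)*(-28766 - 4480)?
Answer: -1235787066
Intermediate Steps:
(35008 + 2163)*(-28766 - 4480) = 37171*(-33246) = -1235787066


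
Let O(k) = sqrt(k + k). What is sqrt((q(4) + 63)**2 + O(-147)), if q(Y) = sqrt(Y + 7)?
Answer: sqrt((63 + sqrt(11))**2 + 7*I*sqrt(6)) ≈ 66.317 + 0.1293*I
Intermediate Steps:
O(k) = sqrt(2)*sqrt(k) (O(k) = sqrt(2*k) = sqrt(2)*sqrt(k))
q(Y) = sqrt(7 + Y)
sqrt((q(4) + 63)**2 + O(-147)) = sqrt((sqrt(7 + 4) + 63)**2 + sqrt(2)*sqrt(-147)) = sqrt((sqrt(11) + 63)**2 + sqrt(2)*(7*I*sqrt(3))) = sqrt((63 + sqrt(11))**2 + 7*I*sqrt(6))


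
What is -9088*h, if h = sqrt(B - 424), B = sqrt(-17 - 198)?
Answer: -9088*sqrt(-424 + I*sqrt(215)) ≈ -3235.3 - 1.8716e+5*I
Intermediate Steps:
B = I*sqrt(215) (B = sqrt(-215) = I*sqrt(215) ≈ 14.663*I)
h = sqrt(-424 + I*sqrt(215)) (h = sqrt(I*sqrt(215) - 424) = sqrt(-424 + I*sqrt(215)) ≈ 0.356 + 20.594*I)
-9088*h = -9088*sqrt(-424 + I*sqrt(215))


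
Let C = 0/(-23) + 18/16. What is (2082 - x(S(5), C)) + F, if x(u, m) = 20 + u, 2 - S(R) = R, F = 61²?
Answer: 5786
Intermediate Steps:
F = 3721
C = 9/8 (C = 0*(-1/23) + 18*(1/16) = 0 + 9/8 = 9/8 ≈ 1.1250)
S(R) = 2 - R
(2082 - x(S(5), C)) + F = (2082 - (20 + (2 - 1*5))) + 3721 = (2082 - (20 + (2 - 5))) + 3721 = (2082 - (20 - 3)) + 3721 = (2082 - 1*17) + 3721 = (2082 - 17) + 3721 = 2065 + 3721 = 5786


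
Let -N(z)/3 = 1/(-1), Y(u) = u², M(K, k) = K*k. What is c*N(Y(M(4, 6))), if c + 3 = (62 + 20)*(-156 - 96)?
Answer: -62001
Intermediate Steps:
N(z) = 3 (N(z) = -3/(-1) = -3*(-1) = 3)
c = -20667 (c = -3 + (62 + 20)*(-156 - 96) = -3 + 82*(-252) = -3 - 20664 = -20667)
c*N(Y(M(4, 6))) = -20667*3 = -62001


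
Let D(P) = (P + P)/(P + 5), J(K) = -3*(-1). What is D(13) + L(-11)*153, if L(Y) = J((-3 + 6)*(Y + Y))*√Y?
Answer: 13/9 + 459*I*√11 ≈ 1.4444 + 1522.3*I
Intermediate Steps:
J(K) = 3
D(P) = 2*P/(5 + P) (D(P) = (2*P)/(5 + P) = 2*P/(5 + P))
L(Y) = 3*√Y
D(13) + L(-11)*153 = 2*13/(5 + 13) + (3*√(-11))*153 = 2*13/18 + (3*(I*√11))*153 = 2*13*(1/18) + (3*I*√11)*153 = 13/9 + 459*I*√11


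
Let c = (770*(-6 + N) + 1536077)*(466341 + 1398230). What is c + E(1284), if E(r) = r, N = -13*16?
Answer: 2556880619871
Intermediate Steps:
N = -208
c = 2556880618587 (c = (770*(-6 - 208) + 1536077)*(466341 + 1398230) = (770*(-214) + 1536077)*1864571 = (-164780 + 1536077)*1864571 = 1371297*1864571 = 2556880618587)
c + E(1284) = 2556880618587 + 1284 = 2556880619871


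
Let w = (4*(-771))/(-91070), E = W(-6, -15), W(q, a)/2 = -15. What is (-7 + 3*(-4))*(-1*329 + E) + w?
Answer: 310595777/45535 ≈ 6821.0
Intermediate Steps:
W(q, a) = -30 (W(q, a) = 2*(-15) = -30)
E = -30
w = 1542/45535 (w = -3084*(-1/91070) = 1542/45535 ≈ 0.033864)
(-7 + 3*(-4))*(-1*329 + E) + w = (-7 + 3*(-4))*(-1*329 - 30) + 1542/45535 = (-7 - 12)*(-329 - 30) + 1542/45535 = -19*(-359) + 1542/45535 = 6821 + 1542/45535 = 310595777/45535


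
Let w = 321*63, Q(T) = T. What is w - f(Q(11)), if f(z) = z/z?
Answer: 20222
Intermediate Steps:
f(z) = 1
w = 20223
w - f(Q(11)) = 20223 - 1*1 = 20223 - 1 = 20222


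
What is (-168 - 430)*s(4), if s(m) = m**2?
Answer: -9568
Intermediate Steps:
(-168 - 430)*s(4) = (-168 - 430)*4**2 = -598*16 = -9568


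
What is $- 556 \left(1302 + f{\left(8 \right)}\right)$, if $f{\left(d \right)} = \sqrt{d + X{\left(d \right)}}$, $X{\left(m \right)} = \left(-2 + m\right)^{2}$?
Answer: $-723912 - 1112 \sqrt{11} \approx -7.276 \cdot 10^{5}$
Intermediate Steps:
$f{\left(d \right)} = \sqrt{d + \left(-2 + d\right)^{2}}$
$- 556 \left(1302 + f{\left(8 \right)}\right) = - 556 \left(1302 + \sqrt{8 + \left(-2 + 8\right)^{2}}\right) = - 556 \left(1302 + \sqrt{8 + 6^{2}}\right) = - 556 \left(1302 + \sqrt{8 + 36}\right) = - 556 \left(1302 + \sqrt{44}\right) = - 556 \left(1302 + 2 \sqrt{11}\right) = -723912 - 1112 \sqrt{11}$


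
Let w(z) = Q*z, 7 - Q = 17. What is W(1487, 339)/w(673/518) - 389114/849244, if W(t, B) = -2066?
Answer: 20596181833/129895730 ≈ 158.56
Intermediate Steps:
Q = -10 (Q = 7 - 1*17 = 7 - 17 = -10)
w(z) = -10*z
W(1487, 339)/w(673/518) - 389114/849244 = -2066/((-6730/518)) - 389114/849244 = -2066/((-6730/518)) - 389114*1/849244 = -2066/((-10*673/518)) - 17687/38602 = -2066/(-3365/259) - 17687/38602 = -2066*(-259/3365) - 17687/38602 = 535094/3365 - 17687/38602 = 20596181833/129895730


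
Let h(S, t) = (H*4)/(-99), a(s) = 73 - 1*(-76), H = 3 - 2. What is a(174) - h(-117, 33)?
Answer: 14755/99 ≈ 149.04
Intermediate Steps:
H = 1
a(s) = 149 (a(s) = 73 + 76 = 149)
h(S, t) = -4/99 (h(S, t) = (1*4)/(-99) = 4*(-1/99) = -4/99)
a(174) - h(-117, 33) = 149 - 1*(-4/99) = 149 + 4/99 = 14755/99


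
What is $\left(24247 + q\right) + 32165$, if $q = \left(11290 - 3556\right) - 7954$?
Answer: $56192$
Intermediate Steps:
$q = -220$ ($q = 7734 - 7954 = -220$)
$\left(24247 + q\right) + 32165 = \left(24247 - 220\right) + 32165 = 24027 + 32165 = 56192$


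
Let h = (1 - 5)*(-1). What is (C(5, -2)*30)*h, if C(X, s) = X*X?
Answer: 3000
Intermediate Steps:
C(X, s) = X²
h = 4 (h = -4*(-1) = 4)
(C(5, -2)*30)*h = (5²*30)*4 = (25*30)*4 = 750*4 = 3000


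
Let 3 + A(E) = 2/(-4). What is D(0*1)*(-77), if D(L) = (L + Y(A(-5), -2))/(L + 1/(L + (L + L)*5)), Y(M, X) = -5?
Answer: 0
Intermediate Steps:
A(E) = -7/2 (A(E) = -3 + 2/(-4) = -3 + 2*(-1/4) = -3 - 1/2 = -7/2)
D(L) = (-5 + L)/(L + 1/(11*L)) (D(L) = (L - 5)/(L + 1/(L + (L + L)*5)) = (-5 + L)/(L + 1/(L + (2*L)*5)) = (-5 + L)/(L + 1/(L + 10*L)) = (-5 + L)/(L + 1/(11*L)))
D(0*1)*(-77) = (11*(0*1)*(-5 + 0*1)/(1 + 11*(0*1)**2))*(-77) = (11*0*(-5 + 0)/(1 + 11*0**2))*(-77) = (11*0*(-5)/(1 + 11*0))*(-77) = (11*0*(-5)/(1 + 0))*(-77) = (11*0*(-5)/1)*(-77) = (11*0*1*(-5))*(-77) = 0*(-77) = 0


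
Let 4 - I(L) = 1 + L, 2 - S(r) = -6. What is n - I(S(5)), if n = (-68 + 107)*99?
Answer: 3866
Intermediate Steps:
S(r) = 8 (S(r) = 2 - 1*(-6) = 2 + 6 = 8)
n = 3861 (n = 39*99 = 3861)
I(L) = 3 - L (I(L) = 4 - (1 + L) = 4 + (-1 - L) = 3 - L)
n - I(S(5)) = 3861 - (3 - 1*8) = 3861 - (3 - 8) = 3861 - 1*(-5) = 3861 + 5 = 3866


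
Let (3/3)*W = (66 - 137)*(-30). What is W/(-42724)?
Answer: -1065/21362 ≈ -0.049855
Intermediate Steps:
W = 2130 (W = (66 - 137)*(-30) = -71*(-30) = 2130)
W/(-42724) = 2130/(-42724) = 2130*(-1/42724) = -1065/21362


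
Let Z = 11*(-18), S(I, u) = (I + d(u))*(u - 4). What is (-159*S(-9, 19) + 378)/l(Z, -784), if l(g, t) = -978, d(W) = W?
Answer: 24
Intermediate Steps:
S(I, u) = (-4 + u)*(I + u) (S(I, u) = (I + u)*(u - 4) = (I + u)*(-4 + u) = (-4 + u)*(I + u))
Z = -198
(-159*S(-9, 19) + 378)/l(Z, -784) = (-159*(19² - 4*(-9) - 4*19 - 9*19) + 378)/(-978) = (-159*(361 + 36 - 76 - 171) + 378)*(-1/978) = (-159*150 + 378)*(-1/978) = (-23850 + 378)*(-1/978) = -23472*(-1/978) = 24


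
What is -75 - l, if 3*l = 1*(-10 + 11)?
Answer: -226/3 ≈ -75.333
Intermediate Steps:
l = 1/3 (l = (1*(-10 + 11))/3 = (1*1)/3 = (1/3)*1 = 1/3 ≈ 0.33333)
-75 - l = -75 - 1*1/3 = -75 - 1/3 = -226/3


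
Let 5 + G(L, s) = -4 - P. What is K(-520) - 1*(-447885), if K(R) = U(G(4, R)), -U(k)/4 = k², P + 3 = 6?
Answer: 447309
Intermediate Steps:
P = 3 (P = -3 + 6 = 3)
G(L, s) = -12 (G(L, s) = -5 + (-4 - 1*3) = -5 + (-4 - 3) = -5 - 7 = -12)
U(k) = -4*k²
K(R) = -576 (K(R) = -4*(-12)² = -4*144 = -576)
K(-520) - 1*(-447885) = -576 - 1*(-447885) = -576 + 447885 = 447309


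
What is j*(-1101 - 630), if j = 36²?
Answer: -2243376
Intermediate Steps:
j = 1296
j*(-1101 - 630) = 1296*(-1101 - 630) = 1296*(-1731) = -2243376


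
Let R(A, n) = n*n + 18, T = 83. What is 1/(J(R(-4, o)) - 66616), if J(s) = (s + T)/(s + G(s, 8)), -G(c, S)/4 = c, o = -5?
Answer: -43/2864530 ≈ -1.5011e-5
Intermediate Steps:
R(A, n) = 18 + n**2 (R(A, n) = n**2 + 18 = 18 + n**2)
G(c, S) = -4*c
J(s) = -(83 + s)/(3*s) (J(s) = (s + 83)/(s - 4*s) = (83 + s)/((-3*s)) = (83 + s)*(-1/(3*s)) = -(83 + s)/(3*s))
1/(J(R(-4, o)) - 66616) = 1/((-83 - (18 + (-5)**2))/(3*(18 + (-5)**2)) - 66616) = 1/((-83 - (18 + 25))/(3*(18 + 25)) - 66616) = 1/((1/3)*(-83 - 1*43)/43 - 66616) = 1/((1/3)*(1/43)*(-83 - 43) - 66616) = 1/((1/3)*(1/43)*(-126) - 66616) = 1/(-42/43 - 66616) = 1/(-2864530/43) = -43/2864530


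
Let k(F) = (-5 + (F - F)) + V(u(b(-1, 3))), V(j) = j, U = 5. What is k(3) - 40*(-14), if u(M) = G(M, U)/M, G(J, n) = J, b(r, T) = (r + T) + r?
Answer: 556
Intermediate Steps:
b(r, T) = T + 2*r (b(r, T) = (T + r) + r = T + 2*r)
u(M) = 1 (u(M) = M/M = 1)
k(F) = -4 (k(F) = (-5 + (F - F)) + 1 = (-5 + 0) + 1 = -5 + 1 = -4)
k(3) - 40*(-14) = -4 - 40*(-14) = -4 + 560 = 556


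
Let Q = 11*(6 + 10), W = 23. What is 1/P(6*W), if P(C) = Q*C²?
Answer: 1/3351744 ≈ 2.9835e-7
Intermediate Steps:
Q = 176 (Q = 11*16 = 176)
P(C) = 176*C²
1/P(6*W) = 1/(176*(6*23)²) = 1/(176*138²) = 1/(176*19044) = 1/3351744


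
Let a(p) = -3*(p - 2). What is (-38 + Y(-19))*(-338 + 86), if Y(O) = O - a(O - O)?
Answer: 15876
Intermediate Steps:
a(p) = 6 - 3*p (a(p) = -3*(-2 + p) = 6 - 3*p)
Y(O) = -6 + O (Y(O) = O - (6 - 3*(O - O)) = O - (6 - 3*0) = O - (6 + 0) = O - 1*6 = O - 6 = -6 + O)
(-38 + Y(-19))*(-338 + 86) = (-38 + (-6 - 19))*(-338 + 86) = (-38 - 25)*(-252) = -63*(-252) = 15876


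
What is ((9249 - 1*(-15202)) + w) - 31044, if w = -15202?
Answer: -21795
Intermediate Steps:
((9249 - 1*(-15202)) + w) - 31044 = ((9249 - 1*(-15202)) - 15202) - 31044 = ((9249 + 15202) - 15202) - 31044 = (24451 - 15202) - 31044 = 9249 - 31044 = -21795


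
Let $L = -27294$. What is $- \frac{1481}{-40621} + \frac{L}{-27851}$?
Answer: $\frac{1149956905}{1131335471} \approx 1.0165$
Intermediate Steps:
$- \frac{1481}{-40621} + \frac{L}{-27851} = - \frac{1481}{-40621} - \frac{27294}{-27851} = \left(-1481\right) \left(- \frac{1}{40621}\right) - - \frac{27294}{27851} = \frac{1481}{40621} + \frac{27294}{27851} = \frac{1149956905}{1131335471}$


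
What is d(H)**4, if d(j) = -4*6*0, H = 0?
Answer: 0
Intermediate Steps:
d(j) = 0 (d(j) = -24*0 = 0)
d(H)**4 = 0**4 = 0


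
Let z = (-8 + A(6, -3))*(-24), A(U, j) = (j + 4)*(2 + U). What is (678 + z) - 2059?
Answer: -1381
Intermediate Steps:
A(U, j) = (2 + U)*(4 + j) (A(U, j) = (4 + j)*(2 + U) = (2 + U)*(4 + j))
z = 0 (z = (-8 + (8 + 2*(-3) + 4*6 + 6*(-3)))*(-24) = (-8 + (8 - 6 + 24 - 18))*(-24) = (-8 + 8)*(-24) = 0*(-24) = 0)
(678 + z) - 2059 = (678 + 0) - 2059 = 678 - 2059 = -1381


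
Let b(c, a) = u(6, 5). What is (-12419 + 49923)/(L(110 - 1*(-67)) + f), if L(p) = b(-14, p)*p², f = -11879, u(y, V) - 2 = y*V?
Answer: 37504/990649 ≈ 0.037858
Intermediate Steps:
u(y, V) = 2 + V*y (u(y, V) = 2 + y*V = 2 + V*y)
b(c, a) = 32 (b(c, a) = 2 + 5*6 = 2 + 30 = 32)
L(p) = 32*p²
(-12419 + 49923)/(L(110 - 1*(-67)) + f) = (-12419 + 49923)/(32*(110 - 1*(-67))² - 11879) = 37504/(32*(110 + 67)² - 11879) = 37504/(32*177² - 11879) = 37504/(32*31329 - 11879) = 37504/(1002528 - 11879) = 37504/990649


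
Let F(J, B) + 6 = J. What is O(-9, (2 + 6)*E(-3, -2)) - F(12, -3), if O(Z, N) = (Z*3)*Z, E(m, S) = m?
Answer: 237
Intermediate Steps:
F(J, B) = -6 + J
O(Z, N) = 3*Z**2 (O(Z, N) = (3*Z)*Z = 3*Z**2)
O(-9, (2 + 6)*E(-3, -2)) - F(12, -3) = 3*(-9)**2 - (-6 + 12) = 3*81 - 1*6 = 243 - 6 = 237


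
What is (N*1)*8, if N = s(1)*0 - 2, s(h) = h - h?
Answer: -16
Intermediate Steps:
s(h) = 0
N = -2 (N = 0*0 - 2 = 0 - 2 = -2)
(N*1)*8 = -2*1*8 = -2*8 = -16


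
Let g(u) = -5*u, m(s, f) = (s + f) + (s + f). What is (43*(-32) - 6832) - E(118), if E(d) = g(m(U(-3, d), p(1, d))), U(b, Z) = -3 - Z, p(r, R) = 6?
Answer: -9358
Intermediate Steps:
m(s, f) = 2*f + 2*s (m(s, f) = (f + s) + (f + s) = 2*f + 2*s)
E(d) = -30 + 10*d (E(d) = -5*(2*6 + 2*(-3 - d)) = -5*(12 + (-6 - 2*d)) = -5*(6 - 2*d) = -30 + 10*d)
(43*(-32) - 6832) - E(118) = (43*(-32) - 6832) - (-30 + 10*118) = (-1376 - 6832) - (-30 + 1180) = -8208 - 1*1150 = -8208 - 1150 = -9358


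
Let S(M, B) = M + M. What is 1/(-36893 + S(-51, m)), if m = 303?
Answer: -1/36995 ≈ -2.7031e-5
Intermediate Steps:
S(M, B) = 2*M
1/(-36893 + S(-51, m)) = 1/(-36893 + 2*(-51)) = 1/(-36893 - 102) = 1/(-36995) = -1/36995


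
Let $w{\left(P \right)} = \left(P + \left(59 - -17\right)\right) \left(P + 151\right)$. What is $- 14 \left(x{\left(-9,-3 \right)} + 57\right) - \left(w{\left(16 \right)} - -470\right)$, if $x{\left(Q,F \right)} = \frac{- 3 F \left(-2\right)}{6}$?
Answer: $-16590$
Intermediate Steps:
$w{\left(P \right)} = \left(76 + P\right) \left(151 + P\right)$ ($w{\left(P \right)} = \left(P + \left(59 + 17\right)\right) \left(151 + P\right) = \left(P + 76\right) \left(151 + P\right) = \left(76 + P\right) \left(151 + P\right)$)
$x{\left(Q,F \right)} = F$ ($x{\left(Q,F \right)} = 6 F \frac{1}{6} = F$)
$- 14 \left(x{\left(-9,-3 \right)} + 57\right) - \left(w{\left(16 \right)} - -470\right) = - 14 \left(-3 + 57\right) - \left(\left(11476 + 16^{2} + 227 \cdot 16\right) - -470\right) = \left(-14\right) 54 - \left(\left(11476 + 256 + 3632\right) + 470\right) = -756 - \left(15364 + 470\right) = -756 - 15834 = -16590$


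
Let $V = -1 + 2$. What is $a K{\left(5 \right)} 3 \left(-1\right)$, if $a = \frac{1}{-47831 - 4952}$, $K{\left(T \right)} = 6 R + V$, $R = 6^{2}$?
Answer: $\frac{651}{52783} \approx 0.012334$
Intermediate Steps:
$R = 36$
$V = 1$
$K{\left(T \right)} = 217$ ($K{\left(T \right)} = 6 \cdot 36 + 1 = 216 + 1 = 217$)
$a = - \frac{1}{52783}$ ($a = \frac{1}{-52783} = - \frac{1}{52783} \approx -1.8945 \cdot 10^{-5}$)
$a K{\left(5 \right)} 3 \left(-1\right) = - \frac{217 \cdot 3 \left(-1\right)}{52783} = - \frac{651 \left(-1\right)}{52783} = \left(- \frac{1}{52783}\right) \left(-651\right) = \frac{651}{52783}$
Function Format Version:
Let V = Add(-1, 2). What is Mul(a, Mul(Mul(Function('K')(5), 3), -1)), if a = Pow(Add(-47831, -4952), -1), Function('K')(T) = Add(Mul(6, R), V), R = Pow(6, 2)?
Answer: Rational(651, 52783) ≈ 0.012334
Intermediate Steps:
R = 36
V = 1
Function('K')(T) = 217 (Function('K')(T) = Add(Mul(6, 36), 1) = Add(216, 1) = 217)
a = Rational(-1, 52783) (a = Pow(-52783, -1) = Rational(-1, 52783) ≈ -1.8945e-5)
Mul(a, Mul(Mul(Function('K')(5), 3), -1)) = Mul(Rational(-1, 52783), Mul(Mul(217, 3), -1)) = Mul(Rational(-1, 52783), Mul(651, -1)) = Mul(Rational(-1, 52783), -651) = Rational(651, 52783)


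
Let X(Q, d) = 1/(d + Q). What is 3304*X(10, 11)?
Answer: 472/3 ≈ 157.33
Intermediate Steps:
X(Q, d) = 1/(Q + d)
3304*X(10, 11) = 3304/(10 + 11) = 3304/21 = 3304*(1/21) = 472/3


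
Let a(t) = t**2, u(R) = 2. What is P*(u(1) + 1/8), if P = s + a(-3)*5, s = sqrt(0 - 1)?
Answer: 765/8 + 17*I/8 ≈ 95.625 + 2.125*I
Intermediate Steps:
s = I (s = sqrt(-1) = I ≈ 1.0*I)
P = 45 + I (P = I + (-3)**2*5 = I + 9*5 = I + 45 = 45 + I ≈ 45.0 + 1.0*I)
P*(u(1) + 1/8) = (45 + I)*(2 + 1/8) = (45 + I)*(17/8) = 765/8 + 17*I/8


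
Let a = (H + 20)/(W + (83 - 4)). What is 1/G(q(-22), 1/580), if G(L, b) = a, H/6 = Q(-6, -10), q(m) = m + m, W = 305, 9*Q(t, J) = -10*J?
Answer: 288/65 ≈ 4.4308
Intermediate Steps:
Q(t, J) = -10*J/9 (Q(t, J) = (-10*J)/9 = -10*J/9)
q(m) = 2*m
H = 200/3 (H = 6*(-10/9*(-10)) = 6*(100/9) = 200/3 ≈ 66.667)
a = 65/288 (a = (200/3 + 20)/(305 + (83 - 4)) = 260/(3*(305 + 79)) = (260/3)/384 = (260/3)*(1/384) = 65/288 ≈ 0.22569)
G(L, b) = 65/288
1/G(q(-22), 1/580) = 1/(65/288) = 288/65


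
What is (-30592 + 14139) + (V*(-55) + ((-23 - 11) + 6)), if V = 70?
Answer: -20331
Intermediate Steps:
(-30592 + 14139) + (V*(-55) + ((-23 - 11) + 6)) = (-30592 + 14139) + (70*(-55) + ((-23 - 11) + 6)) = -16453 + (-3850 + (-34 + 6)) = -16453 + (-3850 - 28) = -16453 - 3878 = -20331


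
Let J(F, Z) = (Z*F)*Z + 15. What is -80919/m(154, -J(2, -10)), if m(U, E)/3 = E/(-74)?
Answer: -1996002/215 ≈ -9283.7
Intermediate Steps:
J(F, Z) = 15 + F*Z**2 (J(F, Z) = (F*Z)*Z + 15 = F*Z**2 + 15 = 15 + F*Z**2)
m(U, E) = -3*E/74 (m(U, E) = 3*(E/(-74)) = 3*(E*(-1/74)) = 3*(-E/74) = -3*E/74)
-80919/m(154, -J(2, -10)) = -80919*74/(3*(15 + 2*(-10)**2)) = -80919*74/(3*(15 + 2*100)) = -80919*74/(3*(15 + 200)) = -80919/((-(-3)*215/74)) = -80919/((-3/74*(-215))) = -80919/645/74 = -80919*74/645 = -1996002/215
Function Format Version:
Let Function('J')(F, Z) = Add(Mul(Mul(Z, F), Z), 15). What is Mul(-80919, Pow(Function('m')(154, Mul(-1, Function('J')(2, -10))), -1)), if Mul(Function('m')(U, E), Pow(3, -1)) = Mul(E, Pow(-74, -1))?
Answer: Rational(-1996002, 215) ≈ -9283.7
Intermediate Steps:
Function('J')(F, Z) = Add(15, Mul(F, Pow(Z, 2))) (Function('J')(F, Z) = Add(Mul(Mul(F, Z), Z), 15) = Add(Mul(F, Pow(Z, 2)), 15) = Add(15, Mul(F, Pow(Z, 2))))
Function('m')(U, E) = Mul(Rational(-3, 74), E) (Function('m')(U, E) = Mul(3, Mul(E, Pow(-74, -1))) = Mul(3, Mul(E, Rational(-1, 74))) = Mul(3, Mul(Rational(-1, 74), E)) = Mul(Rational(-3, 74), E))
Mul(-80919, Pow(Function('m')(154, Mul(-1, Function('J')(2, -10))), -1)) = Mul(-80919, Pow(Mul(Rational(-3, 74), Mul(-1, Add(15, Mul(2, Pow(-10, 2))))), -1)) = Mul(-80919, Pow(Mul(Rational(-3, 74), Mul(-1, Add(15, Mul(2, 100)))), -1)) = Mul(-80919, Pow(Mul(Rational(-3, 74), Mul(-1, Add(15, 200))), -1)) = Mul(-80919, Pow(Mul(Rational(-3, 74), Mul(-1, 215)), -1)) = Mul(-80919, Pow(Mul(Rational(-3, 74), -215), -1)) = Mul(-80919, Pow(Rational(645, 74), -1)) = Mul(-80919, Rational(74, 645)) = Rational(-1996002, 215)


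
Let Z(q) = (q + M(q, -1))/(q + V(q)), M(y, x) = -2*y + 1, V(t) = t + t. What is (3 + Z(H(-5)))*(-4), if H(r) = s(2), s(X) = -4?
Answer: -31/3 ≈ -10.333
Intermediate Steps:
V(t) = 2*t
H(r) = -4
M(y, x) = 1 - 2*y
Z(q) = (1 - q)/(3*q) (Z(q) = (q + (1 - 2*q))/(q + 2*q) = (1 - q)/((3*q)) = (1 - q)*(1/(3*q)) = (1 - q)/(3*q))
(3 + Z(H(-5)))*(-4) = (3 + (1/3)*(1 - 1*(-4))/(-4))*(-4) = (3 + (1/3)*(-1/4)*(1 + 4))*(-4) = (3 + (1/3)*(-1/4)*5)*(-4) = (3 - 5/12)*(-4) = (31/12)*(-4) = -31/3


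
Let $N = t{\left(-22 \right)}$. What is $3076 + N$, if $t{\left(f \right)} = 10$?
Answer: $3086$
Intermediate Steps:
$N = 10$
$3076 + N = 3076 + 10 = 3086$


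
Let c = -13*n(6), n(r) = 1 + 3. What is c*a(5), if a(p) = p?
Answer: -260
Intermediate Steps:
n(r) = 4
c = -52 (c = -13*4 = -52)
c*a(5) = -52*5 = -260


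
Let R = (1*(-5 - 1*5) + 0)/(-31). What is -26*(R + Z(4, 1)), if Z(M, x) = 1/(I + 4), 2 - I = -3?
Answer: -3146/279 ≈ -11.276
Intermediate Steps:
I = 5 (I = 2 - 1*(-3) = 2 + 3 = 5)
Z(M, x) = ⅑ (Z(M, x) = 1/(5 + 4) = 1/9 = ⅑)
R = 10/31 (R = (1*(-5 - 5) + 0)*(-1/31) = (1*(-10) + 0)*(-1/31) = (-10 + 0)*(-1/31) = -10*(-1/31) = 10/31 ≈ 0.32258)
-26*(R + Z(4, 1)) = -26*(10/31 + ⅑) = -26*121/279 = -3146/279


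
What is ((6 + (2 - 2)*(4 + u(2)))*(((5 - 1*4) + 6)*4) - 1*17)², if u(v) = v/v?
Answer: 22801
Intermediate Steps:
u(v) = 1
((6 + (2 - 2)*(4 + u(2)))*(((5 - 1*4) + 6)*4) - 1*17)² = ((6 + (2 - 2)*(4 + 1))*(((5 - 1*4) + 6)*4) - 1*17)² = ((6 + 0*5)*(((5 - 4) + 6)*4) - 17)² = ((6 + 0)*((1 + 6)*4) - 17)² = (6*(7*4) - 17)² = (6*28 - 17)² = (168 - 17)² = 151² = 22801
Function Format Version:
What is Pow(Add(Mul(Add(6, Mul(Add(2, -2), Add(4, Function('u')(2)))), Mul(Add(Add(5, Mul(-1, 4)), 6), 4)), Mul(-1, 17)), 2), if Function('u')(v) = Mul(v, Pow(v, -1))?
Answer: 22801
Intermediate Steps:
Function('u')(v) = 1
Pow(Add(Mul(Add(6, Mul(Add(2, -2), Add(4, Function('u')(2)))), Mul(Add(Add(5, Mul(-1, 4)), 6), 4)), Mul(-1, 17)), 2) = Pow(Add(Mul(Add(6, Mul(Add(2, -2), Add(4, 1))), Mul(Add(Add(5, Mul(-1, 4)), 6), 4)), Mul(-1, 17)), 2) = Pow(Add(Mul(Add(6, Mul(0, 5)), Mul(Add(Add(5, -4), 6), 4)), -17), 2) = Pow(Add(Mul(Add(6, 0), Mul(Add(1, 6), 4)), -17), 2) = Pow(Add(Mul(6, Mul(7, 4)), -17), 2) = Pow(Add(Mul(6, 28), -17), 2) = Pow(Add(168, -17), 2) = Pow(151, 2) = 22801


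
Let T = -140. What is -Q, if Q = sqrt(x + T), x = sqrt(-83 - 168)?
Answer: -sqrt(-140 + I*sqrt(251)) ≈ -0.66842 - 11.851*I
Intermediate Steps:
x = I*sqrt(251) (x = sqrt(-251) = I*sqrt(251) ≈ 15.843*I)
Q = sqrt(-140 + I*sqrt(251)) (Q = sqrt(I*sqrt(251) - 140) = sqrt(-140 + I*sqrt(251)) ≈ 0.66842 + 11.851*I)
-Q = -sqrt(-140 + I*sqrt(251))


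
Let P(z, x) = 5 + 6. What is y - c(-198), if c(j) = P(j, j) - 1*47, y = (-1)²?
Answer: 37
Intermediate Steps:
y = 1
P(z, x) = 11
c(j) = -36 (c(j) = 11 - 1*47 = 11 - 47 = -36)
y - c(-198) = 1 - 1*(-36) = 1 + 36 = 37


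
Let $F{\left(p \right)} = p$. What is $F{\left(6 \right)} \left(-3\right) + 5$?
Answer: $-13$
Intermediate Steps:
$F{\left(6 \right)} \left(-3\right) + 5 = 6 \left(-3\right) + 5 = -18 + 5 = -13$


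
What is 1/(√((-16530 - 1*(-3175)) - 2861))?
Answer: -I*√4054/8108 ≈ -0.0078529*I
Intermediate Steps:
1/(√((-16530 - 1*(-3175)) - 2861)) = 1/(√((-16530 + 3175) - 2861)) = 1/(√(-13355 - 2861)) = 1/(√(-16216)) = 1/(2*I*√4054) = -I*√4054/8108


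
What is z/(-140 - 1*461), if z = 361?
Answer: -361/601 ≈ -0.60067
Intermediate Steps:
z/(-140 - 1*461) = 361/(-140 - 1*461) = 361/(-140 - 461) = 361/(-601) = 361*(-1/601) = -361/601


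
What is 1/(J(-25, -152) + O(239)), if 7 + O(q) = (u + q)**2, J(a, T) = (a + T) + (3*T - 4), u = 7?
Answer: 1/59872 ≈ 1.6702e-5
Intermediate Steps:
J(a, T) = -4 + a + 4*T (J(a, T) = (T + a) + (-4 + 3*T) = -4 + a + 4*T)
O(q) = -7 + (7 + q)**2
1/(J(-25, -152) + O(239)) = 1/((-4 - 25 + 4*(-152)) + (-7 + (7 + 239)**2)) = 1/((-4 - 25 - 608) + (-7 + 246**2)) = 1/(-637 + (-7 + 60516)) = 1/(-637 + 60509) = 1/59872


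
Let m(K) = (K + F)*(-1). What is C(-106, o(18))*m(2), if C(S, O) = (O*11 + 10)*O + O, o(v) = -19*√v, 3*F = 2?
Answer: -190608 + 1672*√2 ≈ -1.8824e+5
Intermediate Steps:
F = ⅔ (F = (⅓)*2 = ⅔ ≈ 0.66667)
m(K) = -⅔ - K (m(K) = (K + ⅔)*(-1) = (⅔ + K)*(-1) = -⅔ - K)
C(S, O) = O + O*(10 + 11*O) (C(S, O) = (11*O + 10)*O + O = (10 + 11*O)*O + O = O*(10 + 11*O) + O = O + O*(10 + 11*O))
C(-106, o(18))*m(2) = (11*(-57*√2)*(1 - 57*√2))*(-⅔ - 1*2) = (11*(-57*√2)*(1 - 57*√2))*(-⅔ - 2) = (11*(-57*√2)*(1 - 57*√2))*(-8/3) = -627*√2*(1 - 57*√2)*(-8/3) = 1672*√2*(1 - 57*√2)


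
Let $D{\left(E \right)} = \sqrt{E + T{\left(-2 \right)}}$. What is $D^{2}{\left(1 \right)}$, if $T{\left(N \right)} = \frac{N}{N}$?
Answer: $2$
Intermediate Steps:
$T{\left(N \right)} = 1$
$D{\left(E \right)} = \sqrt{1 + E}$ ($D{\left(E \right)} = \sqrt{E + 1} = \sqrt{1 + E}$)
$D^{2}{\left(1 \right)} = \left(\sqrt{1 + 1}\right)^{2} = \left(\sqrt{2}\right)^{2} = 2$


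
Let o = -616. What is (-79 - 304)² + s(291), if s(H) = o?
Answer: 146073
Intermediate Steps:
s(H) = -616
(-79 - 304)² + s(291) = (-79 - 304)² - 616 = (-383)² - 616 = 146689 - 616 = 146073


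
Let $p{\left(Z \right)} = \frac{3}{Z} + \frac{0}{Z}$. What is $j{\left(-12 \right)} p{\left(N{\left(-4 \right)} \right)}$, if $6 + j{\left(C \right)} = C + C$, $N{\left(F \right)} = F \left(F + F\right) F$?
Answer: $\frac{45}{64} \approx 0.70313$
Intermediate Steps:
$N{\left(F \right)} = 2 F^{3}$ ($N{\left(F \right)} = F 2 F F = 2 F^{2} F = 2 F^{3}$)
$p{\left(Z \right)} = \frac{3}{Z}$ ($p{\left(Z \right)} = \frac{3}{Z} + 0 = \frac{3}{Z}$)
$j{\left(C \right)} = -6 + 2 C$ ($j{\left(C \right)} = -6 + \left(C + C\right) = -6 + 2 C$)
$j{\left(-12 \right)} p{\left(N{\left(-4 \right)} \right)} = \left(-6 + 2 \left(-12\right)\right) \frac{3}{2 \left(-4\right)^{3}} = \left(-6 - 24\right) \frac{3}{2 \left(-64\right)} = - 30 \frac{3}{-128} = - 30 \cdot 3 \left(- \frac{1}{128}\right) = \left(-30\right) \left(- \frac{3}{128}\right) = \frac{45}{64}$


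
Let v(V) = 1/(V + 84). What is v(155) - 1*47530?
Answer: -11359669/239 ≈ -47530.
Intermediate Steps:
v(V) = 1/(84 + V)
v(155) - 1*47530 = 1/(84 + 155) - 1*47530 = 1/239 - 47530 = -11359669/239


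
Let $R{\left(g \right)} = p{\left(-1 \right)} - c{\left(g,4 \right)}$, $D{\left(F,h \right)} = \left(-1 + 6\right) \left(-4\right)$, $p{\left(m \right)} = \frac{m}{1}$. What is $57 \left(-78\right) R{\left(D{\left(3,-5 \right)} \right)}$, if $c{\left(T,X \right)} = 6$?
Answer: $31122$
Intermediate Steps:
$p{\left(m \right)} = m$ ($p{\left(m \right)} = m 1 = m$)
$D{\left(F,h \right)} = -20$ ($D{\left(F,h \right)} = 5 \left(-4\right) = -20$)
$R{\left(g \right)} = -7$ ($R{\left(g \right)} = -1 - 6 = -7$)
$57 \left(-78\right) R{\left(D{\left(3,-5 \right)} \right)} = 57 \left(-78\right) \left(-7\right) = \left(-4446\right) \left(-7\right) = 31122$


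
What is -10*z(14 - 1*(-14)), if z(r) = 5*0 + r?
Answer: -280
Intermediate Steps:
z(r) = r (z(r) = 0 + r = r)
-10*z(14 - 1*(-14)) = -10*(14 - 1*(-14)) = -10*(14 + 14) = -10*28 = -280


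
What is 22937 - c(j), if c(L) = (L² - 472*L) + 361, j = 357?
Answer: 63631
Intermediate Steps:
c(L) = 361 + L² - 472*L
22937 - c(j) = 22937 - (361 + 357² - 472*357) = 22937 - (361 + 127449 - 168504) = 22937 - 1*(-40694) = 22937 + 40694 = 63631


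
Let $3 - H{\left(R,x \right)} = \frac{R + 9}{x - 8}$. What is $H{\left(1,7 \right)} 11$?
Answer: $143$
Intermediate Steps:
$H{\left(R,x \right)} = 3 - \frac{9 + R}{-8 + x}$ ($H{\left(R,x \right)} = 3 - \frac{R + 9}{x - 8} = 3 - \frac{9 + R}{-8 + x}$)
$H{\left(1,7 \right)} 11 = \frac{-33 - 1 + 3 \cdot 7}{-8 + 7} \cdot 11 = \frac{-33 - 1 + 21}{-1} \cdot 11 = \left(-1\right) \left(-13\right) 11 = 13 \cdot 11 = 143$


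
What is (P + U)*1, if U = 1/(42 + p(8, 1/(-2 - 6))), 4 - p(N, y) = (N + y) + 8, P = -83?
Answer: -19995/241 ≈ -82.967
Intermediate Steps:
p(N, y) = -4 - N - y (p(N, y) = 4 - ((N + y) + 8) = 4 - (8 + N + y) = 4 + (-8 - N - y) = -4 - N - y)
U = 8/241 (U = 1/(42 + (-4 - 1*8 - 1/(-2 - 6))) = 1/(42 + (-4 - 8 - 1/(-8))) = 1/(42 + (-4 - 8 - 1*(-1/8))) = 1/(42 + (-4 - 8 + 1/8)) = 1/(42 - 95/8) = 1/(241/8) = 8/241 ≈ 0.033195)
(P + U)*1 = (-83 + 8/241)*1 = -19995/241*1 = -19995/241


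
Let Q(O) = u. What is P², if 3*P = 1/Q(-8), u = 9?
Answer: 1/729 ≈ 0.0013717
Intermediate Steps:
Q(O) = 9
P = 1/27 (P = (⅓)/9 = (⅓)*(⅑) = 1/27 ≈ 0.037037)
P² = (1/27)² = 1/729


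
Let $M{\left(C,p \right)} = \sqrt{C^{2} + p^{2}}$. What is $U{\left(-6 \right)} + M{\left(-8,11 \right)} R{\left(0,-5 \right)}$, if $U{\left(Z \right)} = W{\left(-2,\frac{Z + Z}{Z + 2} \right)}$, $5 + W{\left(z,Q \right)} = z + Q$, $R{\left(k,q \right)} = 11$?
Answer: $-4 + 11 \sqrt{185} \approx 145.62$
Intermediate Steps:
$W{\left(z,Q \right)} = -5 + Q + z$ ($W{\left(z,Q \right)} = -5 + \left(z + Q\right) = -5 + \left(Q + z\right) = -5 + Q + z$)
$U{\left(Z \right)} = -7 + \frac{2 Z}{2 + Z}$ ($U{\left(Z \right)} = -5 + \frac{Z + Z}{Z + 2} - 2 = -5 + \frac{2 Z}{2 + Z} - 2 = -7 + \frac{2 Z}{2 + Z}$)
$U{\left(-6 \right)} + M{\left(-8,11 \right)} R{\left(0,-5 \right)} = \frac{-14 - -30}{2 - 6} + \sqrt{\left(-8\right)^{2} + 11^{2}} \cdot 11 = \frac{-14 + 30}{-4} + \sqrt{64 + 121} \cdot 11 = \left(- \frac{1}{4}\right) 16 + \sqrt{185} \cdot 11 = -4 + 11 \sqrt{185}$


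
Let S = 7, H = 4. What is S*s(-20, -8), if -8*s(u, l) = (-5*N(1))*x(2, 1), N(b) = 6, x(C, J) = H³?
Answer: 1680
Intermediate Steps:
x(C, J) = 64 (x(C, J) = 4³ = 64)
s(u, l) = 240 (s(u, l) = -(-5*6)*64/8 = -(-15)*64/4 = -⅛*(-1920) = 240)
S*s(-20, -8) = 7*240 = 1680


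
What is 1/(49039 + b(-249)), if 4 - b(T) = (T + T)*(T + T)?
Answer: -1/198961 ≈ -5.0261e-6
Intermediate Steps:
b(T) = 4 - 4*T² (b(T) = 4 - (T + T)*(T + T) = 4 - 2*T*2*T = 4 - 4*T²)
1/(49039 + b(-249)) = 1/(49039 + (4 - 4*(-249)²)) = 1/(49039 + (4 - 4*62001)) = 1/(49039 + (4 - 248004)) = 1/(49039 - 248000) = 1/(-198961) = -1/198961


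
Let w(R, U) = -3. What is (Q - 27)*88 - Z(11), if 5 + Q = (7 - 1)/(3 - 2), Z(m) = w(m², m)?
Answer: -2285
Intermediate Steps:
Z(m) = -3
Q = 1 (Q = -5 + (7 - 1)/(3 - 2) = -5 + 6/1 = -5 + 6*1 = -5 + 6 = 1)
(Q - 27)*88 - Z(11) = (1 - 27)*88 - 1*(-3) = -26*88 + 3 = -2288 + 3 = -2285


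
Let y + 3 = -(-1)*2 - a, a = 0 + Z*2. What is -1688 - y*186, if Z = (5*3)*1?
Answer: 4078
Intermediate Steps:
Z = 15 (Z = 15*1 = 15)
a = 30 (a = 0 + 15*2 = 0 + 30 = 30)
y = -31 (y = -3 + (-(-1)*2 - 1*30) = -3 + (-1*(-2) - 30) = -3 + (2 - 30) = -3 - 28 = -31)
-1688 - y*186 = -1688 - (-31)*186 = -1688 - 1*(-5766) = -1688 + 5766 = 4078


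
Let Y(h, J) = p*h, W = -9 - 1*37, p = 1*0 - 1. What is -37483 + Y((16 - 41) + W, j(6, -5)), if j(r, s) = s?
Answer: -37412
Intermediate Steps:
p = -1 (p = 0 - 1 = -1)
W = -46 (W = -9 - 37 = -46)
Y(h, J) = -h
-37483 + Y((16 - 41) + W, j(6, -5)) = -37483 - ((16 - 41) - 46) = -37483 - (-25 - 46) = -37483 - 1*(-71) = -37483 + 71 = -37412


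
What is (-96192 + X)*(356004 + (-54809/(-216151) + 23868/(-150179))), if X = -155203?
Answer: -2905213717540855568305/32461341029 ≈ -8.9498e+10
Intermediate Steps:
(-96192 + X)*(356004 + (-54809/(-216151) + 23868/(-150179))) = (-96192 - 155203)*(356004 + (-54809/(-216151) + 23868/(-150179))) = -251395*(356004 + (-54809*(-1/216151) + 23868*(-1/150179))) = -251395*(356004 + (54809/216151 - 23868/150179)) = -251395*(356004 + 3072068743/32461341029) = -251395*11556370323756859/32461341029 = -2905213717540855568305/32461341029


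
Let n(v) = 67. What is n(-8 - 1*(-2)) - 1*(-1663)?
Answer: 1730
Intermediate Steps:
n(-8 - 1*(-2)) - 1*(-1663) = 67 - 1*(-1663) = 67 + 1663 = 1730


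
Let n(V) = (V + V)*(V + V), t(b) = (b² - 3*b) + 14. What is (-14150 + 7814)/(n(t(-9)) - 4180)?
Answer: -528/4613 ≈ -0.11446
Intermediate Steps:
t(b) = 14 + b² - 3*b
n(V) = 4*V² (n(V) = (2*V)*(2*V) = 4*V²)
(-14150 + 7814)/(n(t(-9)) - 4180) = (-14150 + 7814)/(4*(14 + (-9)² - 3*(-9))² - 4180) = -6336/(4*(14 + 81 + 27)² - 4180) = -6336/(4*122² - 4180) = -6336/(4*14884 - 4180) = -6336/(59536 - 4180) = -6336/55356 = -6336*1/55356 = -528/4613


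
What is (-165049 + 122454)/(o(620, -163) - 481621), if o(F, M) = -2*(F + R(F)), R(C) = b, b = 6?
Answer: 42595/482873 ≈ 0.088212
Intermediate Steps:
R(C) = 6
o(F, M) = -12 - 2*F (o(F, M) = -2*(F + 6) = -2*(6 + F) = -12 - 2*F)
(-165049 + 122454)/(o(620, -163) - 481621) = (-165049 + 122454)/((-12 - 2*620) - 481621) = -42595/((-12 - 1240) - 481621) = -42595/(-1252 - 481621) = -42595/(-482873) = -42595*(-1/482873) = 42595/482873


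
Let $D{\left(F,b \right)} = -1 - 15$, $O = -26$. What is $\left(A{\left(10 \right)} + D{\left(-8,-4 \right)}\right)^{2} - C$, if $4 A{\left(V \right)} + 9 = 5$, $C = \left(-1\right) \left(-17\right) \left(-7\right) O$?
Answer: $-2805$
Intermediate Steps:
$D{\left(F,b \right)} = -16$ ($D{\left(F,b \right)} = -1 - 15 = -16$)
$C = 3094$ ($C = \left(-1\right) \left(-17\right) \left(-7\right) \left(-26\right) = 17 \left(-7\right) \left(-26\right) = \left(-119\right) \left(-26\right) = 3094$)
$A{\left(V \right)} = -1$ ($A{\left(V \right)} = - \frac{9}{4} + \frac{1}{4} \cdot 5 = - \frac{9}{4} + \frac{5}{4} = -1$)
$\left(A{\left(10 \right)} + D{\left(-8,-4 \right)}\right)^{2} - C = \left(-1 - 16\right)^{2} - 3094 = \left(-17\right)^{2} - 3094 = 289 - 3094 = -2805$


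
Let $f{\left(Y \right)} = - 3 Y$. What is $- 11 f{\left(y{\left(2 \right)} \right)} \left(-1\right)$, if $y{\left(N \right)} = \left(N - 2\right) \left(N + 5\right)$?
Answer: $0$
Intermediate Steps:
$y{\left(N \right)} = \left(-2 + N\right) \left(5 + N\right)$
$- 11 f{\left(y{\left(2 \right)} \right)} \left(-1\right) = - 11 \left(- 3 \left(-10 + 2^{2} + 3 \cdot 2\right)\right) \left(-1\right) = - 11 \left(- 3 \left(-10 + 4 + 6\right)\right) \left(-1\right) = - 11 \left(\left(-3\right) 0\right) \left(-1\right) = \left(-11\right) 0 \left(-1\right) = 0 \left(-1\right) = 0$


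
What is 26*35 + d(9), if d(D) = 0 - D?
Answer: 901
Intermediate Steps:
d(D) = -D
26*35 + d(9) = 26*35 - 1*9 = 910 - 9 = 901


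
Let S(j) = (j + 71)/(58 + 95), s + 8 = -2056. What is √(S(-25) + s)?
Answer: I*√5367682/51 ≈ 45.428*I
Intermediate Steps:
s = -2064 (s = -8 - 2056 = -2064)
S(j) = 71/153 + j/153 (S(j) = (71 + j)/153 = (71 + j)*(1/153) = 71/153 + j/153)
√(S(-25) + s) = √((71/153 + (1/153)*(-25)) - 2064) = √((71/153 - 25/153) - 2064) = √(46/153 - 2064) = √(-315746/153) = I*√5367682/51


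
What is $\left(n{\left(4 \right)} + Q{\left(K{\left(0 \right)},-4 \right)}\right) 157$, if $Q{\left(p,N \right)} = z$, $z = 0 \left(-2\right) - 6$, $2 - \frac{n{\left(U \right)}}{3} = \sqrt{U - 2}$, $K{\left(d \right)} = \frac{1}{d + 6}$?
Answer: $- 471 \sqrt{2} \approx -666.09$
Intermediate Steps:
$K{\left(d \right)} = \frac{1}{6 + d}$
$n{\left(U \right)} = 6 - 3 \sqrt{-2 + U}$ ($n{\left(U \right)} = 6 - 3 \sqrt{U - 2} = 6 - 3 \sqrt{-2 + U}$)
$z = -6$ ($z = 0 - 6 = -6$)
$Q{\left(p,N \right)} = -6$
$\left(n{\left(4 \right)} + Q{\left(K{\left(0 \right)},-4 \right)}\right) 157 = \left(\left(6 - 3 \sqrt{-2 + 4}\right) - 6\right) 157 = \left(\left(6 - 3 \sqrt{2}\right) - 6\right) 157 = - 3 \sqrt{2} \cdot 157 = - 471 \sqrt{2}$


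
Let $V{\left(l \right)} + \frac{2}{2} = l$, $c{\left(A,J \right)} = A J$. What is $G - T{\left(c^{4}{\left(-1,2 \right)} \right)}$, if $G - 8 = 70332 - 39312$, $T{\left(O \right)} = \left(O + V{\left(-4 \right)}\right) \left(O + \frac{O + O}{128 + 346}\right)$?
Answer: $\frac{7311748}{237} \approx 30851.0$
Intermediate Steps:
$V{\left(l \right)} = -1 + l$
$T{\left(O \right)} = \frac{238 O \left(-5 + O\right)}{237}$ ($T{\left(O \right)} = \left(O - 5\right) \left(O + \frac{O + O}{128 + 346}\right) = \left(O - 5\right) \left(O + \frac{2 O}{474}\right) = \left(-5 + O\right) \left(O + 2 O \frac{1}{474}\right) = \left(-5 + O\right) \left(O + \frac{O}{237}\right) = \left(-5 + O\right) \frac{238 O}{237} = \frac{238 O \left(-5 + O\right)}{237}$)
$G = 31028$ ($G = 8 + \left(70332 - 39312\right) = 8 + 31020 = 31028$)
$G - T{\left(c^{4}{\left(-1,2 \right)} \right)} = 31028 - \frac{238 \left(\left(-1\right) 2\right)^{4} \left(-5 + \left(\left(-1\right) 2\right)^{4}\right)}{237} = 31028 - \frac{238 \left(-2\right)^{4} \left(-5 + \left(-2\right)^{4}\right)}{237} = 31028 - \frac{238}{237} \cdot 16 \left(-5 + 16\right) = 31028 - \frac{238}{237} \cdot 16 \cdot 11 = 31028 - \frac{41888}{237} = \frac{7311748}{237}$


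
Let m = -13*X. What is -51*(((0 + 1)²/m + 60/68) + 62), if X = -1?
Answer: -41742/13 ≈ -3210.9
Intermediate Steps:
m = 13 (m = -13*(-1) = 13)
-51*(((0 + 1)²/m + 60/68) + 62) = -51*(((0 + 1)²/13 + 60/68) + 62) = -51*((1²*(1/13) + 60*(1/68)) + 62) = -51*((1*(1/13) + 15/17) + 62) = -51*((1/13 + 15/17) + 62) = -51*(212/221 + 62) = -51*13914/221 = -41742/13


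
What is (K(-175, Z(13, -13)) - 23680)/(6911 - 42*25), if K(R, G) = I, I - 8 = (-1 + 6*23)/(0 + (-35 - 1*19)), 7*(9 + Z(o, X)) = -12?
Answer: -1278425/316494 ≈ -4.0393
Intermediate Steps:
Z(o, X) = -75/7 (Z(o, X) = -9 + (⅐)*(-12) = -9 - 12/7 = -75/7)
I = 295/54 (I = 8 + (-1 + 6*23)/(0 + (-35 - 1*19)) = 8 + (-1 + 138)/(0 + (-35 - 19)) = 8 + 137/(0 - 54) = 8 + 137/(-54) = 8 + 137*(-1/54) = 8 - 137/54 = 295/54 ≈ 5.4630)
K(R, G) = 295/54
(K(-175, Z(13, -13)) - 23680)/(6911 - 42*25) = (295/54 - 23680)/(6911 - 42*25) = -1278425/(54*(6911 - 1050)) = -1278425/54/5861 = -1278425/54*1/5861 = -1278425/316494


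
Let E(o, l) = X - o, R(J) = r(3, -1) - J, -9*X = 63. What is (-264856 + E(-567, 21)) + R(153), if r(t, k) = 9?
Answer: -264440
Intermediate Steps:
X = -7 (X = -⅑*63 = -7)
R(J) = 9 - J
E(o, l) = -7 - o
(-264856 + E(-567, 21)) + R(153) = (-264856 + (-7 - 1*(-567))) + (9 - 1*153) = (-264856 + (-7 + 567)) + (9 - 153) = (-264856 + 560) - 144 = -264296 - 144 = -264440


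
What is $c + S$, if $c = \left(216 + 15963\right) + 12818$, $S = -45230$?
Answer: $-16233$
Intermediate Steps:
$c = 28997$ ($c = 16179 + 12818 = 28997$)
$c + S = 28997 - 45230 = -16233$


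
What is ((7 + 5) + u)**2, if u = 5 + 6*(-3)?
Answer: 1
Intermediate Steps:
u = -13 (u = 5 - 18 = -13)
((7 + 5) + u)**2 = ((7 + 5) - 13)**2 = (12 - 13)**2 = (-1)**2 = 1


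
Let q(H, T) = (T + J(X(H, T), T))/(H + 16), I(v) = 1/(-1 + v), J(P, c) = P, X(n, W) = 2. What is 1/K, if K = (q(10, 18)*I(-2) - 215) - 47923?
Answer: -39/1877392 ≈ -2.0773e-5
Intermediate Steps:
q(H, T) = (2 + T)/(16 + H) (q(H, T) = (T + 2)/(H + 16) = (2 + T)/(16 + H))
K = -1877392/39 (K = (((2 + 18)/(16 + 10))/(-1 - 2) - 215) - 47923 = ((20/26)/(-3) - 215) - 47923 = (((1/26)*20)*(-⅓) - 215) - 47923 = ((10/13)*(-⅓) - 215) - 47923 = (-10/39 - 215) - 47923 = -8395/39 - 47923 = -1877392/39 ≈ -48138.)
1/K = 1/(-1877392/39) = -39/1877392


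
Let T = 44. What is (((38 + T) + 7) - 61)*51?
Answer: 1428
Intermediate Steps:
(((38 + T) + 7) - 61)*51 = (((38 + 44) + 7) - 61)*51 = ((82 + 7) - 61)*51 = (89 - 61)*51 = 28*51 = 1428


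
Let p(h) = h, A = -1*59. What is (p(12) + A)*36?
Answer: -1692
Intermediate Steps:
A = -59
(p(12) + A)*36 = (12 - 59)*36 = -47*36 = -1692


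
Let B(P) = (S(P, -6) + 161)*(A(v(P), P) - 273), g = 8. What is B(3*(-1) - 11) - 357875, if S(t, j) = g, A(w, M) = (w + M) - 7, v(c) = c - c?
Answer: -407561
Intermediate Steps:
v(c) = 0
A(w, M) = -7 + M + w (A(w, M) = (M + w) - 7 = -7 + M + w)
S(t, j) = 8
B(P) = -47320 + 169*P (B(P) = (8 + 161)*((-7 + P + 0) - 273) = 169*((-7 + P) - 273) = 169*(-280 + P) = -47320 + 169*P)
B(3*(-1) - 11) - 357875 = (-47320 + 169*(3*(-1) - 11)) - 357875 = (-47320 + 169*(-3 - 11)) - 357875 = (-47320 + 169*(-14)) - 357875 = (-47320 - 2366) - 357875 = -49686 - 357875 = -407561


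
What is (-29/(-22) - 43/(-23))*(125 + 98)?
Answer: 359699/506 ≈ 710.87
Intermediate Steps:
(-29/(-22) - 43/(-23))*(125 + 98) = (-29*(-1/22) - 43*(-1/23))*223 = (29/22 + 43/23)*223 = (1613/506)*223 = 359699/506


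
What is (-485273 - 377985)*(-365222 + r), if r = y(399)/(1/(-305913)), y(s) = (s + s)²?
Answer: 168168690220178692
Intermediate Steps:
y(s) = 4*s² (y(s) = (2*s)² = 4*s²)
r = -194806622052 (r = (4*399²)/(1/(-305913)) = (4*159201)/(-1/305913) = 636804*(-305913) = -194806622052)
(-485273 - 377985)*(-365222 + r) = (-485273 - 377985)*(-365222 - 194806622052) = -863258*(-194806987274) = 168168690220178692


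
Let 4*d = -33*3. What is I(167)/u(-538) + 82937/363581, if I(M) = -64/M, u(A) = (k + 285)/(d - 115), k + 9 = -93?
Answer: 5786506121/11111398941 ≈ 0.52077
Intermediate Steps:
k = -102 (k = -9 - 93 = -102)
d = -99/4 (d = (-33*3)/4 = (¼)*(-99) = -99/4 ≈ -24.750)
u(A) = -732/559 (u(A) = (-102 + 285)/(-99/4 - 115) = 183/(-559/4) = 183*(-4/559) = -732/559)
I(167)/u(-538) + 82937/363581 = (-64/167)/(-732/559) + 82937/363581 = -64*1/167*(-559/732) + 82937*(1/363581) = -64/167*(-559/732) + 82937/363581 = 8944/30561 + 82937/363581 = 5786506121/11111398941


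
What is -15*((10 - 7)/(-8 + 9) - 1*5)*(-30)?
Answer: -900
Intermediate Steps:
-15*((10 - 7)/(-8 + 9) - 1*5)*(-30) = -15*(3/1 - 5)*(-30) = -15*(3*1 - 5)*(-30) = -15*(3 - 5)*(-30) = -15*(-2)*(-30) = 30*(-30) = -900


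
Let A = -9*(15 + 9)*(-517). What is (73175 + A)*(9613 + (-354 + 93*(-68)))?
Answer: 542525945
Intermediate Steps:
A = 111672 (A = -9*24*(-517) = -216*(-517) = 111672)
(73175 + A)*(9613 + (-354 + 93*(-68))) = (73175 + 111672)*(9613 + (-354 + 93*(-68))) = 184847*(9613 + (-354 - 6324)) = 184847*(9613 - 6678) = 184847*2935 = 542525945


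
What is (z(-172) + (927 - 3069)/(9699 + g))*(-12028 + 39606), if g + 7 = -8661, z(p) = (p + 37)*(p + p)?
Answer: 1320365639844/1031 ≈ 1.2807e+9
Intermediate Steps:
z(p) = 2*p*(37 + p) (z(p) = (37 + p)*(2*p) = 2*p*(37 + p))
g = -8668 (g = -7 - 8661 = -8668)
(z(-172) + (927 - 3069)/(9699 + g))*(-12028 + 39606) = (2*(-172)*(37 - 172) + (927 - 3069)/(9699 - 8668))*(-12028 + 39606) = (2*(-172)*(-135) - 2142/1031)*27578 = (46440 - 2142*1/1031)*27578 = (46440 - 2142/1031)*27578 = (47877498/1031)*27578 = 1320365639844/1031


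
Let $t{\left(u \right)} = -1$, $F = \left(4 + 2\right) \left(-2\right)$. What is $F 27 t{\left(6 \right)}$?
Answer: $324$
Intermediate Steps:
$F = -12$ ($F = 6 \left(-2\right) = -12$)
$F 27 t{\left(6 \right)} = \left(-12\right) 27 \left(-1\right) = \left(-324\right) \left(-1\right) = 324$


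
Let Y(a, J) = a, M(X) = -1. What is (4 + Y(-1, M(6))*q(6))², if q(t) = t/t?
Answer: 9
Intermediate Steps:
q(t) = 1
(4 + Y(-1, M(6))*q(6))² = (4 - 1*1)² = (4 - 1)² = 3² = 9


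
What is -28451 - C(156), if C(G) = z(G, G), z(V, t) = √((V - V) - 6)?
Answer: -28451 - I*√6 ≈ -28451.0 - 2.4495*I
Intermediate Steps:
z(V, t) = I*√6 (z(V, t) = √(0 - 6) = √(-6) = I*√6)
C(G) = I*√6
-28451 - C(156) = -28451 - I*√6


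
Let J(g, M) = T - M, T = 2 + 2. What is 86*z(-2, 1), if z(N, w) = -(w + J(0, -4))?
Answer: -774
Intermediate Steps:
T = 4
J(g, M) = 4 - M
z(N, w) = -8 - w (z(N, w) = -(w + (4 - 1*(-4))) = -(w + (4 + 4)) = -(w + 8) = -(8 + w) = -8 - w)
86*z(-2, 1) = 86*(-8 - 1*1) = 86*(-8 - 1) = 86*(-9) = -774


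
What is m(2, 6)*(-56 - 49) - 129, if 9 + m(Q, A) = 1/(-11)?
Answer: 9081/11 ≈ 825.54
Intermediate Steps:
m(Q, A) = -100/11 (m(Q, A) = -9 + 1/(-11) = -9 - 1/11 = -100/11)
m(2, 6)*(-56 - 49) - 129 = -100*(-56 - 49)/11 - 129 = -100/11*(-105) - 129 = 10500/11 - 129 = 9081/11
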